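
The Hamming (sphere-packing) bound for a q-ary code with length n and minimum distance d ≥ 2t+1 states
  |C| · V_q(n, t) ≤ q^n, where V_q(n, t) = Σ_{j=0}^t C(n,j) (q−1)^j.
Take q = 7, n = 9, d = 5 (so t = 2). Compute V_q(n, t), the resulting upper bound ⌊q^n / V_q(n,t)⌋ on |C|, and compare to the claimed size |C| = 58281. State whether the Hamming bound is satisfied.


V_q(n, t) = 1351, q^n = 40353607, Hamming bound = 29869, |C| = 58281 > bound (violated).

Step 1: Compute V_q(n, t) = Σ_{j=0}^2 C(n, j) (q−1)^j.
  j = 0: C(9,0)·(6)^0 = 1·1 = 1.
  j = 1: C(9,1)·(6)^1 = 9·6 = 54.
  j = 2: C(9,2)·(6)^2 = 36·36 = 1296.
  V_q(n, t) = 1 + 54 + 1296 = 1351.
Step 2: q^n = 7^9 = 40353607.
Step 3: Hamming bound ⌊q^n / V_q(n,t)⌋ = ⌊40353607/1351⌋ = 29869.
Step 4: Compare |C| = 58281 to 29869: violated.
The claimed |C| lies above the Hamming bound, so no 7-ary code of length 9 with d ≥ 5 can have 58281 codewords.


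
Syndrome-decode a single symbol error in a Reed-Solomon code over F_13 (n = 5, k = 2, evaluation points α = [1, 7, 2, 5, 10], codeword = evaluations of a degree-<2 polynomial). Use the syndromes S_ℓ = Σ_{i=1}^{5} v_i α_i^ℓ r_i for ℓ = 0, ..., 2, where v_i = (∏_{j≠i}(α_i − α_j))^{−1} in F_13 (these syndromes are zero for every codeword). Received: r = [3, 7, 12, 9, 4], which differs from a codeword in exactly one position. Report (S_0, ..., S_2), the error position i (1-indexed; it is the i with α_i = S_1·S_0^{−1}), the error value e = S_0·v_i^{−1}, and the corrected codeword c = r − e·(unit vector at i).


S = (2, 2, 2), error at position 1, error magnitude e = 3, c = [0, 7, 12, 9, 4].

Step 1: column multipliers v_i = (∏_{j≠i}(α_i − α_j))^{−1} mod 13.
  i = 1 (α = 1): (1−7)(1−2)(1−5)(1−10) = (−6)·(−1)·(−4)·(−9) = 216 ≡ 8, so v_1 = 8^{−1} = 5 (mod 13).
  i = 2 (α = 7): (7−1)(7−2)(7−5)(7−10) = 6·5·2·(−3) = −180 ≡ 2, so v_2 = 2^{−1} = 7 (mod 13).
  i = 3 (α = 2): (2−1)(2−7)(2−5)(2−10) = 1·(−5)·(−3)·(−8) = −120 ≡ 10, so v_3 = 10^{−1} = 4 (mod 13).
  i = 4 (α = 5): (5−1)(5−7)(5−2)(5−10) = 4·(−2)·3·(−5) = 120 ≡ 3, so v_4 = 3^{−1} = 9 (mod 13).
  i = 5 (α = 10): (10−1)(10−7)(10−2)(10−5) = 9·3·8·5 = 1080 ≡ 1, so v_5 = 1^{−1} = 1 (mod 13).
  v = [5, 7, 4, 9, 1].
Step 2: syndromes of r = [3, 7, 12, 9, 4] (all sums mod 13).
  S_0 = Σ v_i r_i = 5·3 + 7·7 + 4·12 + 9·9 + 1·4 = 197 ≡ 2.
  S_1 = Σ v_i α_i r_i = 5·1·3 + 7·7·7 + 4·2·12 + 9·5·9 + 1·10·4 = 899 ≡ 2.
  α_i^2 mod 13 = [1, 10, 4, 12, 9].
  S_2 = Σ v_i α_i^2 r_i = 5·1·3 + 7·10·7 + 4·4·12 + 9·12·9 + 1·9·4 = 1705 ≡ 2.
  S = (2, 2, 2) ≠ 0, so r is not a codeword (an error is present).
Step 3: locate the error. For a single error e at position i, S_ℓ = v_i·e·α_i^ℓ, so α_err = S_1/S_0.
  S_0^{−1} = 2^{−1} = 7 (mod 13), so α_err = 2·7 = 14 ≡ 1 = α_1. Error position i = 1.
  Consistency check: S_2/S_1 = 2·7 = 14 ≡ 1 = α_err ✓ (single-error assumption holds).
Step 4: error magnitude e = S_0/v_1 = S_0·∏_{j≠1}(α_1 − α_j) = 2·8 = 16 ≡ 3 (mod 13).
Step 5: correct position 1: c_1 = r_1 − e = 3 − 3 ≡ 0 (mod 13). Hence c = [0, 7, 12, 9, 4].
  Check: interpolating c through the α_i gives m(x) = 1 + 12·x (degree < 2) with m(α_i) = c_i for every i, so c is indeed a codeword.


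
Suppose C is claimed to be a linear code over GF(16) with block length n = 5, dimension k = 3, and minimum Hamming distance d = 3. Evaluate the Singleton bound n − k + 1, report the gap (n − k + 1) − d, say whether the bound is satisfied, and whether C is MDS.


Singleton RHS = n − k + 1 = 3, slack = 0, bound satisfied, MDS.

Singleton bound: d ≤ n − k + 1.
Here n = 5, k = 3, so n − k + 1 = 3.
Given d = 3, check d ≤ 3: YES.
Slack = (n − k + 1) − d = 0.
The code is MDS (slack = 0).
Description: the claimed parameters are [5, 3, 3]_16; such a code would be MDS (meets Singleton bound).


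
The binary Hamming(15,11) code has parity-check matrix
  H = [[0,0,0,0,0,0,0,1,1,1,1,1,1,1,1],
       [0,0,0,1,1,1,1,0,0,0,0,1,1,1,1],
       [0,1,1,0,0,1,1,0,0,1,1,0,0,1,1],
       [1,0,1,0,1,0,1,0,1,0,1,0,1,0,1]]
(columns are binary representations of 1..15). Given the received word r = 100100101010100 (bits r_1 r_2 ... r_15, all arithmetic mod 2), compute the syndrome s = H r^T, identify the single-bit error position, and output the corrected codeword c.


s = (1, 1, 0, 1)^T, error position = 13, corrected codeword c = 100100101010000

Compute s = H r^T mod 2 one row at a time:
  s_1 = 0 + 1 + 0 + 1 + 0 + 1 + 0 + 0 = 3 ≡ 1 (mod 2).
  s_2 = 1 + 0 + 0 + 1 + 0 + 1 + 0 + 0 = 3 ≡ 1 (mod 2).
  s_3 = 0 + 0 + 0 + 1 + 0 + 1 + 0 + 0 = 2 ≡ 0 (mod 2).
  s_4 = 1 + 0 + 0 + 1 + 1 + 1 + 1 + 0 = 5 ≡ 1 (mod 2).
s = (1, 1, 0, 1)^T — this equals column 13 of H (binary 1101), so error is at position 13.
Correct: flip bit 13 of r = 100100101010100 to get c = 100100101010000.


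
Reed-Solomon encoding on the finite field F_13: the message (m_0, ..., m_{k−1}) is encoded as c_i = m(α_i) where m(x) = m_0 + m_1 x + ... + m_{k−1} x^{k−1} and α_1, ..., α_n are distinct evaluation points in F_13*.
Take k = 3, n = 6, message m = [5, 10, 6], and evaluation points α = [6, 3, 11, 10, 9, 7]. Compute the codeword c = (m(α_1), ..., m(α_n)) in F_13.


c = [8, 11, 9, 3, 9, 5]

Message polynomial: m(x) = 5 + 10·x + 6·x^2 (mod 13).
For each evaluation point α_i, compute m(α_i) mod 13:
  α_1 = 6: Horner steps 6 → 7 → 8, so m(6) = 8.
  α_2 = 3: Horner steps 6 → 2 → 11, so m(3) = 11.
  α_3 = 11: Horner steps 6 → 11 → 9, so m(11) = 9.
  α_4 = 10: Horner steps 6 → 5 → 3, so m(10) = 3.
  α_5 = 9: Horner steps 6 → 12 → 9, so m(9) = 9.
  α_6 = 7: Horner steps 6 → 0 → 5, so m(7) = 5.
Codeword c = [8, 11, 9, 3, 9, 5] ∈ F_13^6.


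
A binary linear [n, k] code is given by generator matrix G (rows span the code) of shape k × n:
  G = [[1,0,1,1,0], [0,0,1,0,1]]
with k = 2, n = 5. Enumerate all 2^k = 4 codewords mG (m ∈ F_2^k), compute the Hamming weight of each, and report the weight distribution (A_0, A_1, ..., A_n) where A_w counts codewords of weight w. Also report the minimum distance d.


Weight distribution: A_0 = 1, A_2 = 1, A_3 = 2. Minimum distance d = 2.

Enumerate all 2^2 = 4 messages m ∈ F_2^2.
For each, compute codeword c = mG in F_2^5, then tally its weight.
  m = 00 → c = 00000, weight = 0.
  m = 10 → c = 10110, weight = 3.
  m = 01 → c = 00101, weight = 2.
  m = 11 → c = 10011, weight = 3.
Tally weights:
  weight 0: 1 codewords.
  weight 2: 1 codewords.
  weight 3: 2 codewords.
Minimum distance d = smallest w > 0 with A_w > 0 = 2.
Sanity: Σ A_w = 4 = 2^2 = 4 ✓.


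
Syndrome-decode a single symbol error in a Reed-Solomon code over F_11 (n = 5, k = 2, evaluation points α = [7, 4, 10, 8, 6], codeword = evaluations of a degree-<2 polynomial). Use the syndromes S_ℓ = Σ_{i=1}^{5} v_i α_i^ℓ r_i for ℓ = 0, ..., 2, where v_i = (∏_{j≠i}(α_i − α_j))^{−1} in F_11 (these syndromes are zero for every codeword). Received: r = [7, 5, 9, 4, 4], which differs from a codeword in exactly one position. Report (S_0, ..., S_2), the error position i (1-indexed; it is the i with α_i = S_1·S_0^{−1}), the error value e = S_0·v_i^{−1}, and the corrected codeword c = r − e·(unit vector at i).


S = (10, 5, 8), error at position 5, error magnitude e = 5, c = [7, 5, 9, 4, 10].

Step 1: column multipliers v_i = (∏_{j≠i}(α_i − α_j))^{−1} mod 11.
  i = 1 (α = 7): (7−4)(7−10)(7−8)(7−6) = 3·(−3)·(−1)·1 = 9 ≡ 9, so v_1 = 9^{−1} = 5 (mod 11).
  i = 2 (α = 4): (4−7)(4−10)(4−8)(4−6) = (−3)·(−6)·(−4)·(−2) = 144 ≡ 1, so v_2 = 1^{−1} = 1 (mod 11).
  i = 3 (α = 10): (10−7)(10−4)(10−8)(10−6) = 3·6·2·4 = 144 ≡ 1, so v_3 = 1^{−1} = 1 (mod 11).
  i = 4 (α = 8): (8−7)(8−4)(8−10)(8−6) = 1·4·(−2)·2 = −16 ≡ 6, so v_4 = 6^{−1} = 2 (mod 11).
  i = 5 (α = 6): (6−7)(6−4)(6−10)(6−8) = (−1)·2·(−4)·(−2) = −16 ≡ 6, so v_5 = 6^{−1} = 2 (mod 11).
  v = [5, 1, 1, 2, 2].
Step 2: syndromes of r = [7, 5, 9, 4, 4] (all sums mod 11).
  S_0 = Σ v_i r_i = 5·7 + 1·5 + 1·9 + 2·4 + 2·4 = 65 ≡ 10.
  S_1 = Σ v_i α_i r_i = 5·7·7 + 1·4·5 + 1·10·9 + 2·8·4 + 2·6·4 = 467 ≡ 5.
  α_i^2 mod 11 = [5, 5, 1, 9, 3].
  S_2 = Σ v_i α_i^2 r_i = 5·5·7 + 1·5·5 + 1·1·9 + 2·9·4 + 2·3·4 = 305 ≡ 8.
  S = (10, 5, 8) ≠ 0, so r is not a codeword (an error is present).
Step 3: locate the error. For a single error e at position i, S_ℓ = v_i·e·α_i^ℓ, so α_err = S_1/S_0.
  S_0^{−1} = 10^{−1} = 10 (mod 11), so α_err = 5·10 = 50 ≡ 6 = α_5. Error position i = 5.
  Consistency check: S_2/S_1 = 8·9 = 72 ≡ 6 = α_err ✓ (single-error assumption holds).
Step 4: error magnitude e = S_0/v_5 = S_0·∏_{j≠5}(α_5 − α_j) = 10·6 = 60 ≡ 5 (mod 11).
Step 5: correct position 5: c_5 = r_5 − e = 4 − 5 ≡ 10 (mod 11). Hence c = [7, 5, 9, 4, 10].
  Check: interpolating c through the α_i gives m(x) = 6 + 8·x (degree < 2) with m(α_i) = c_i for every i, so c is indeed a codeword.


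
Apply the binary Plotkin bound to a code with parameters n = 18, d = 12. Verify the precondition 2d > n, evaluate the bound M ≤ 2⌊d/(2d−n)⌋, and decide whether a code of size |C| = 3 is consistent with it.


Plotkin bound M ≤ 4; given |C| = 3 ≤ bound (satisfied).

Check applicability: 2d = 24, n = 18.
2d − n = 6 > 0, so Plotkin applies.
Compute d/(2d−n) = 12/6 ≈ 2.0000.
⌊d/(2d−n)⌋ = 2.
Plotkin bound: M ≤ 2·2 = 4.
Given |C| = 3, check: satisfied.
This |C| is below the Plotkin bound.


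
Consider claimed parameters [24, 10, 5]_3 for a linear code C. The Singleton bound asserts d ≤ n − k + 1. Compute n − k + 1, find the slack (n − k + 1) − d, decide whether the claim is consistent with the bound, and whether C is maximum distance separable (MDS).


Singleton RHS = n − k + 1 = 15, slack = 10, bound satisfied, not MDS.

Singleton bound: d ≤ n − k + 1.
Here n = 24, k = 10, so n − k + 1 = 15.
Given d = 5, check d ≤ 15: YES.
Slack = (n − k + 1) − d = 10.
The code is NOT MDS (slack = 10 > 0).
Description: the claimed parameters are [24, 10, 5]_3; such a code would be non-MDS.


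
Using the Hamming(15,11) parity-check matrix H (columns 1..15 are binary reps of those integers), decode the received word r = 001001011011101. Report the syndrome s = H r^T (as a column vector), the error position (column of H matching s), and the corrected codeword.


s = (0, 0, 0, 1)^T, error position = 1, corrected codeword c = 101001011011101

Compute s = H r^T mod 2 one row at a time:
  s_1 = 1 + 1 + 0 + 1 + 1 + 1 + 0 + 1 = 6 ≡ 0 (mod 2).
  s_2 = 0 + 0 + 1 + 0 + 1 + 1 + 0 + 1 = 4 ≡ 0 (mod 2).
  s_3 = 0 + 1 + 1 + 0 + 0 + 1 + 0 + 1 = 4 ≡ 0 (mod 2).
  s_4 = 0 + 1 + 0 + 0 + 1 + 1 + 1 + 1 = 5 ≡ 1 (mod 2).
s = (0, 0, 0, 1)^T — this equals column 1 of H (binary 0001), so error is at position 1.
Correct: flip bit 1 of r = 001001011011101 to get c = 101001011011101.


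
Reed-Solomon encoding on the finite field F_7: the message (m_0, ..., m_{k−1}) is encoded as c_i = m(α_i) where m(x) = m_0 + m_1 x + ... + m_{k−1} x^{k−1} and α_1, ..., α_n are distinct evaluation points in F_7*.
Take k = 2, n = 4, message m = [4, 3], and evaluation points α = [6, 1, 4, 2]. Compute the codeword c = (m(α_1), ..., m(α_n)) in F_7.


c = [1, 0, 2, 3]

Message polynomial: m(x) = 4 + 3·x (mod 7).
For each evaluation point α_i, compute m(α_i) mod 7:
  α_1 = 6: Horner steps 3 → 1, so m(6) = 1.
  α_2 = 1: Horner steps 3 → 0, so m(1) = 0.
  α_3 = 4: Horner steps 3 → 2, so m(4) = 2.
  α_4 = 2: Horner steps 3 → 3, so m(2) = 3.
Codeword c = [1, 0, 2, 3] ∈ F_7^4.


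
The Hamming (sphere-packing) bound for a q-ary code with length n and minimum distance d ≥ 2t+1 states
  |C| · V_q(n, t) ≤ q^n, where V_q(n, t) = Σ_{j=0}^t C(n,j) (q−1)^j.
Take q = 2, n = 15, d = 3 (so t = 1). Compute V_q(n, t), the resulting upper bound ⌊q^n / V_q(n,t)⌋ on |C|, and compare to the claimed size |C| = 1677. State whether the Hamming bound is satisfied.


V_q(n, t) = 16, q^n = 32768, Hamming bound = 2048, |C| = 1677 ≤ bound (satisfied).

Step 1: Compute V_q(n, t) = Σ_{j=0}^1 C(n, j) (q−1)^j.
  j = 0: C(15,0)·(1)^0 = 1·1 = 1.
  j = 1: C(15,1)·(1)^1 = 15·1 = 15.
  V_q(n, t) = 1 + 15 = 16.
Step 2: q^n = 2^15 = 32768.
Step 3: Hamming bound ⌊q^n / V_q(n,t)⌋ = ⌊32768/16⌋ = 2048.
Step 4: Compare |C| = 1677 to 2048: satisfied.
The claimed |C| lies below the Hamming bound.


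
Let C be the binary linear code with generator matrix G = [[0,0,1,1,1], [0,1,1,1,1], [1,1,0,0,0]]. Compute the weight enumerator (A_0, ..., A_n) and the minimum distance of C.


Weight distribution: A_0 = 1, A_1 = 2, A_2 = 1, A_3 = 1, A_4 = 2, A_5 = 1. Minimum distance d = 1.

Enumerate all 2^3 = 8 messages m ∈ F_2^3.
For each, compute codeword c = mG in F_2^5, then tally its weight.
  m = 000 → c = 00000, weight = 0.
  m = 100 → c = 00111, weight = 3.
  m = 010 → c = 01111, weight = 4.
  m = 110 → c = 01000, weight = 1.
  m = 001 → c = 11000, weight = 2.
  m = 101 → c = 11111, weight = 5.
  m = 011 → c = 10111, weight = 4.
  m = 111 → c = 10000, weight = 1.
Tally weights:
  weight 0: 1 codewords.
  weight 1: 2 codewords.
  weight 2: 1 codewords.
  weight 3: 1 codewords.
  weight 4: 2 codewords.
  weight 5: 1 codewords.
Minimum distance d = smallest w > 0 with A_w > 0 = 1.
Sanity: Σ A_w = 8 = 2^3 = 8 ✓.


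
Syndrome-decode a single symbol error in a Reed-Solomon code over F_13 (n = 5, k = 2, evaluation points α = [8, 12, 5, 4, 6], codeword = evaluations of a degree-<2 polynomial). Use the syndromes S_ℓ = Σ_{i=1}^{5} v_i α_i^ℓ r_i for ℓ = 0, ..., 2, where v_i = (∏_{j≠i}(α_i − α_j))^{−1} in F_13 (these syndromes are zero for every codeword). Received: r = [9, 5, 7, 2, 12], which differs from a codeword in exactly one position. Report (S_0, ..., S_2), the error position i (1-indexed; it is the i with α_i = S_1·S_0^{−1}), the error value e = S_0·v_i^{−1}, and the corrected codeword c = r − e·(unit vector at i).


S = (3, 10, 3), error at position 2, error magnitude e = 2, c = [9, 3, 7, 2, 12].

Step 1: column multipliers v_i = (∏_{j≠i}(α_i − α_j))^{−1} mod 13.
  i = 1 (α = 8): (8−12)(8−5)(8−4)(8−6) = (−4)·3·4·2 = −96 ≡ 8, so v_1 = 8^{−1} = 5 (mod 13).
  i = 2 (α = 12): (12−8)(12−5)(12−4)(12−6) = 4·7·8·6 = 1344 ≡ 5, so v_2 = 5^{−1} = 8 (mod 13).
  i = 3 (α = 5): (5−8)(5−12)(5−4)(5−6) = (−3)·(−7)·1·(−1) = −21 ≡ 5, so v_3 = 5^{−1} = 8 (mod 13).
  i = 4 (α = 4): (4−8)(4−12)(4−5)(4−6) = (−4)·(−8)·(−1)·(−2) = 64 ≡ 12, so v_4 = 12^{−1} = 12 (mod 13).
  i = 5 (α = 6): (6−8)(6−12)(6−5)(6−4) = (−2)·(−6)·1·2 = 24 ≡ 11, so v_5 = 11^{−1} = 6 (mod 13).
  v = [5, 8, 8, 12, 6].
Step 2: syndromes of r = [9, 5, 7, 2, 12] (all sums mod 13).
  S_0 = Σ v_i r_i = 5·9 + 8·5 + 8·7 + 12·2 + 6·12 = 237 ≡ 3.
  S_1 = Σ v_i α_i r_i = 5·8·9 + 8·12·5 + 8·5·7 + 12·4·2 + 6·6·12 = 1648 ≡ 10.
  α_i^2 mod 13 = [12, 1, 12, 3, 10].
  S_2 = Σ v_i α_i^2 r_i = 5·12·9 + 8·1·5 + 8·12·7 + 12·3·2 + 6·10·12 = 2044 ≡ 3.
  S = (3, 10, 3) ≠ 0, so r is not a codeword (an error is present).
Step 3: locate the error. For a single error e at position i, S_ℓ = v_i·e·α_i^ℓ, so α_err = S_1/S_0.
  S_0^{−1} = 3^{−1} = 9 (mod 13), so α_err = 10·9 = 90 ≡ 12 = α_2. Error position i = 2.
  Consistency check: S_2/S_1 = 3·4 = 12 ≡ 12 = α_err ✓ (single-error assumption holds).
Step 4: error magnitude e = S_0/v_2 = S_0·∏_{j≠2}(α_2 − α_j) = 3·5 = 15 ≡ 2 (mod 13).
Step 5: correct position 2: c_2 = r_2 − e = 5 − 2 ≡ 3 (mod 13). Hence c = [9, 3, 7, 2, 12].
  Check: interpolating c through the α_i gives m(x) = 8 + 5·x (degree < 2) with m(α_i) = c_i for every i, so c is indeed a codeword.


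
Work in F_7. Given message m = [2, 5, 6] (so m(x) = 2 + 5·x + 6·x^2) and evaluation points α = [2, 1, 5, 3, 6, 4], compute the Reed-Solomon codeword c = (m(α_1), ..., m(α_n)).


c = [1, 6, 2, 1, 3, 6]

Message polynomial: m(x) = 2 + 5·x + 6·x^2 (mod 7).
For each evaluation point α_i, compute m(α_i) mod 7:
  α_1 = 2: Horner steps 6 → 3 → 1, so m(2) = 1.
  α_2 = 1: Horner steps 6 → 4 → 6, so m(1) = 6.
  α_3 = 5: Horner steps 6 → 0 → 2, so m(5) = 2.
  α_4 = 3: Horner steps 6 → 2 → 1, so m(3) = 1.
  α_5 = 6: Horner steps 6 → 6 → 3, so m(6) = 3.
  α_6 = 4: Horner steps 6 → 1 → 6, so m(4) = 6.
Codeword c = [1, 6, 2, 1, 3, 6] ∈ F_7^6.


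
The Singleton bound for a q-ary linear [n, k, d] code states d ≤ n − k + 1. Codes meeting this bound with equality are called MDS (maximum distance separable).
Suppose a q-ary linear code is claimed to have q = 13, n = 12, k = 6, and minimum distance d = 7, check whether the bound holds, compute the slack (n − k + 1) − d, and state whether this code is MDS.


Singleton RHS = n − k + 1 = 7, slack = 0, bound satisfied, MDS.

Singleton bound: d ≤ n − k + 1.
Here n = 12, k = 6, so n − k + 1 = 7.
Given d = 7, check d ≤ 7: YES.
Slack = (n − k + 1) − d = 0.
The code is MDS (slack = 0).
Description: the claimed parameters are [12, 6, 7]_13; such a code would be MDS (meets Singleton bound).


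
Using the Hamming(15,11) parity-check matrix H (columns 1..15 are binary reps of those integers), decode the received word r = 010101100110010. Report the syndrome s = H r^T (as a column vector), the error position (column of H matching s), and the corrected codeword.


s = (1, 0, 0, 0)^T, error position = 8, corrected codeword c = 010101110110010

Compute s = H r^T mod 2 one row at a time:
  s_1 = 0 + 0 + 1 + 1 + 0 + 0 + 1 + 0 = 3 ≡ 1 (mod 2).
  s_2 = 1 + 0 + 1 + 1 + 0 + 0 + 1 + 0 = 4 ≡ 0 (mod 2).
  s_3 = 1 + 0 + 1 + 1 + 1 + 1 + 1 + 0 = 6 ≡ 0 (mod 2).
  s_4 = 0 + 0 + 0 + 1 + 0 + 1 + 0 + 0 = 2 ≡ 0 (mod 2).
s = (1, 0, 0, 0)^T — this equals column 8 of H (binary 1000), so error is at position 8.
Correct: flip bit 8 of r = 010101100110010 to get c = 010101110110010.


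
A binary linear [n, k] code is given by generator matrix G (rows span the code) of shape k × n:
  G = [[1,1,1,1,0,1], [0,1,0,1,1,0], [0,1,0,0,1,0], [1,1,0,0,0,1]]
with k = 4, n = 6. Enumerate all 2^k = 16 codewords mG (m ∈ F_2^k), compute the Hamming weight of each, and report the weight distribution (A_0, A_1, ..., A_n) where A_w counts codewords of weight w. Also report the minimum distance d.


Weight distribution: A_0 = 1, A_1 = 2, A_2 = 2, A_3 = 4, A_4 = 5, A_5 = 2. Minimum distance d = 1.

Enumerate all 2^4 = 16 messages m ∈ F_2^4.
For each, compute codeword c = mG in F_2^6, then tally its weight.
  m = 0000 → c = 000000, weight = 0.
  m = 1000 → c = 111101, weight = 5.
  m = 0100 → c = 010110, weight = 3.
  m = 1100 → c = 101011, weight = 4.
  m = 0010 → c = 010010, weight = 2.
  m = 1010 → c = 101111, weight = 5.
  m = 0110 → c = 000100, weight = 1.
  m = 1110 → c = 111001, weight = 4.
  m = 0001 → c = 110001, weight = 3.
  m = 1001 → c = 001100, weight = 2.
  m = 0101 → c = 100111, weight = 4.
  m = 1101 → c = 011010, weight = 3.
  m = 0011 → c = 100011, weight = 3.
  m = 1011 → c = 011110, weight = 4.
  m = 0111 → c = 110101, weight = 4.
  m = 1111 → c = 001000, weight = 1.
Tally weights:
  weight 0: 1 codewords.
  weight 1: 2 codewords.
  weight 2: 2 codewords.
  weight 3: 4 codewords.
  weight 4: 5 codewords.
  weight 5: 2 codewords.
Minimum distance d = smallest w > 0 with A_w > 0 = 1.
Sanity: Σ A_w = 16 = 2^4 = 16 ✓.


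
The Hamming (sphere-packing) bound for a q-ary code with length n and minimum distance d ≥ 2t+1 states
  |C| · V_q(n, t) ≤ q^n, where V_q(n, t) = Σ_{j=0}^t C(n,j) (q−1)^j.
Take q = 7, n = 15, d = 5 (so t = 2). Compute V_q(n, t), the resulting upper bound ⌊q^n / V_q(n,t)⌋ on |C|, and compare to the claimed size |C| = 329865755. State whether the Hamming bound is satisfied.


V_q(n, t) = 3871, q^n = 4747561509943, Hamming bound = 1226443169, |C| = 329865755 ≤ bound (satisfied).

Step 1: Compute V_q(n, t) = Σ_{j=0}^2 C(n, j) (q−1)^j.
  j = 0: C(15,0)·(6)^0 = 1·1 = 1.
  j = 1: C(15,1)·(6)^1 = 15·6 = 90.
  j = 2: C(15,2)·(6)^2 = 105·36 = 3780.
  V_q(n, t) = 1 + 90 + 3780 = 3871.
Step 2: q^n = 7^15 = 4747561509943.
Step 3: Hamming bound ⌊q^n / V_q(n,t)⌋ = ⌊4747561509943/3871⌋ = 1226443169.
Step 4: Compare |C| = 329865755 to 1226443169: satisfied.
The claimed |C| lies below the Hamming bound.


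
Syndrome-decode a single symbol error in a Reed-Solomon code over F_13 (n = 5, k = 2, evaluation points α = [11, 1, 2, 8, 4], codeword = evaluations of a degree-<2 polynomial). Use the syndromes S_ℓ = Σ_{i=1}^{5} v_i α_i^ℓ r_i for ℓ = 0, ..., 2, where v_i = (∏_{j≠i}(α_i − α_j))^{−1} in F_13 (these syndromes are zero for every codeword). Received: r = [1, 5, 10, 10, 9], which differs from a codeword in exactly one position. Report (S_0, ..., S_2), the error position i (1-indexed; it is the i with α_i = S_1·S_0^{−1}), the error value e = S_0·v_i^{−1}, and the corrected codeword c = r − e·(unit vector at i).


S = (11, 9, 5), error at position 3, error magnitude e = 8, c = [1, 5, 2, 10, 9].

Step 1: column multipliers v_i = (∏_{j≠i}(α_i − α_j))^{−1} mod 13.
  i = 1 (α = 11): (11−1)(11−2)(11−8)(11−4) = 10·9·3·7 = 1890 ≡ 5, so v_1 = 5^{−1} = 8 (mod 13).
  i = 2 (α = 1): (1−11)(1−2)(1−8)(1−4) = (−10)·(−1)·(−7)·(−3) = 210 ≡ 2, so v_2 = 2^{−1} = 7 (mod 13).
  i = 3 (α = 2): (2−11)(2−1)(2−8)(2−4) = (−9)·1·(−6)·(−2) = −108 ≡ 9, so v_3 = 9^{−1} = 3 (mod 13).
  i = 4 (α = 8): (8−11)(8−1)(8−2)(8−4) = (−3)·7·6·4 = −504 ≡ 3, so v_4 = 3^{−1} = 9 (mod 13).
  i = 5 (α = 4): (4−11)(4−1)(4−2)(4−8) = (−7)·3·2·(−4) = 168 ≡ 12, so v_5 = 12^{−1} = 12 (mod 13).
  v = [8, 7, 3, 9, 12].
Step 2: syndromes of r = [1, 5, 10, 10, 9] (all sums mod 13).
  S_0 = Σ v_i r_i = 8·1 + 7·5 + 3·10 + 9·10 + 12·9 = 271 ≡ 11.
  S_1 = Σ v_i α_i r_i = 8·11·1 + 7·1·5 + 3·2·10 + 9·8·10 + 12·4·9 = 1335 ≡ 9.
  α_i^2 mod 13 = [4, 1, 4, 12, 3].
  S_2 = Σ v_i α_i^2 r_i = 8·4·1 + 7·1·5 + 3·4·10 + 9·12·10 + 12·3·9 = 1591 ≡ 5.
  S = (11, 9, 5) ≠ 0, so r is not a codeword (an error is present).
Step 3: locate the error. For a single error e at position i, S_ℓ = v_i·e·α_i^ℓ, so α_err = S_1/S_0.
  S_0^{−1} = 11^{−1} = 6 (mod 13), so α_err = 9·6 = 54 ≡ 2 = α_3. Error position i = 3.
  Consistency check: S_2/S_1 = 5·3 = 15 ≡ 2 = α_err ✓ (single-error assumption holds).
Step 4: error magnitude e = S_0/v_3 = S_0·∏_{j≠3}(α_3 − α_j) = 11·9 = 99 ≡ 8 (mod 13).
Step 5: correct position 3: c_3 = r_3 − e = 10 − 8 ≡ 2 (mod 13). Hence c = [1, 5, 2, 10, 9].
  Check: interpolating c through the α_i gives m(x) = 8 + 10·x (degree < 2) with m(α_i) = c_i for every i, so c is indeed a codeword.


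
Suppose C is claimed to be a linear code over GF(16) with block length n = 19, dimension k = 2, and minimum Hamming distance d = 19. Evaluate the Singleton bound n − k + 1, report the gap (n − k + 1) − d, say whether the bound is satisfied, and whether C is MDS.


Singleton RHS = n − k + 1 = 18, slack = -1, bound violated (no such code; not MDS).

Singleton bound: d ≤ n − k + 1.
Here n = 19, k = 2, so n − k + 1 = 18.
Given d = 19, check d ≤ 18: NO.
Slack = (n − k + 1) − d = -1.
The slack is negative: d = 19 exceeds n − k + 1 = 18 by 1, so the Singleton bound is violated and no linear [19, 2, 19]_16 code can exist. In particular it is not MDS (MDS requires d = n − k + 1 exactly).
Description: the claimed parameters are [19, 2, 19]_16; such a code would be impossible (violates the Singleton bound).


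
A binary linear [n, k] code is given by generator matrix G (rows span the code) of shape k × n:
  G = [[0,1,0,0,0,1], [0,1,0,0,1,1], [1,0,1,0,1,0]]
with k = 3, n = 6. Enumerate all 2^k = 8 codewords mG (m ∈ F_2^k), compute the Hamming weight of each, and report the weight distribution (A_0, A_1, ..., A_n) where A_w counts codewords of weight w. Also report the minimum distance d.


Weight distribution: A_0 = 1, A_1 = 1, A_2 = 2, A_3 = 2, A_4 = 1, A_5 = 1. Minimum distance d = 1.

Enumerate all 2^3 = 8 messages m ∈ F_2^3.
For each, compute codeword c = mG in F_2^6, then tally its weight.
  m = 000 → c = 000000, weight = 0.
  m = 100 → c = 010001, weight = 2.
  m = 010 → c = 010011, weight = 3.
  m = 110 → c = 000010, weight = 1.
  m = 001 → c = 101010, weight = 3.
  m = 101 → c = 111011, weight = 5.
  m = 011 → c = 111001, weight = 4.
  m = 111 → c = 101000, weight = 2.
Tally weights:
  weight 0: 1 codewords.
  weight 1: 1 codewords.
  weight 2: 2 codewords.
  weight 3: 2 codewords.
  weight 4: 1 codewords.
  weight 5: 1 codewords.
Minimum distance d = smallest w > 0 with A_w > 0 = 1.
Sanity: Σ A_w = 8 = 2^3 = 8 ✓.


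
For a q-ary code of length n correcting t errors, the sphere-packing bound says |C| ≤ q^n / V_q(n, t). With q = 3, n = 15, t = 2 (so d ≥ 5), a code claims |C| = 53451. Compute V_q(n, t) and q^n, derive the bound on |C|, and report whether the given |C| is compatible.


V_q(n, t) = 451, q^n = 14348907, Hamming bound = 31815, |C| = 53451 > bound (violated).

Step 1: Compute V_q(n, t) = Σ_{j=0}^2 C(n, j) (q−1)^j.
  j = 0: C(15,0)·(2)^0 = 1·1 = 1.
  j = 1: C(15,1)·(2)^1 = 15·2 = 30.
  j = 2: C(15,2)·(2)^2 = 105·4 = 420.
  V_q(n, t) = 1 + 30 + 420 = 451.
Step 2: q^n = 3^15 = 14348907.
Step 3: Hamming bound ⌊q^n / V_q(n,t)⌋ = ⌊14348907/451⌋ = 31815.
Step 4: Compare |C| = 53451 to 31815: violated.
The claimed |C| lies above the Hamming bound, so no 3-ary code of length 15 with d ≥ 5 can have 53451 codewords.


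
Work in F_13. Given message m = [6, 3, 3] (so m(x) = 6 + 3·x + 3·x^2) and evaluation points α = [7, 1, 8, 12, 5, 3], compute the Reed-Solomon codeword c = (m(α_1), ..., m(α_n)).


c = [5, 12, 1, 6, 5, 3]

Message polynomial: m(x) = 6 + 3·x + 3·x^2 (mod 13).
For each evaluation point α_i, compute m(α_i) mod 13:
  α_1 = 7: Horner steps 3 → 11 → 5, so m(7) = 5.
  α_2 = 1: Horner steps 3 → 6 → 12, so m(1) = 12.
  α_3 = 8: Horner steps 3 → 1 → 1, so m(8) = 1.
  α_4 = 12: Horner steps 3 → 0 → 6, so m(12) = 6.
  α_5 = 5: Horner steps 3 → 5 → 5, so m(5) = 5.
  α_6 = 3: Horner steps 3 → 12 → 3, so m(3) = 3.
Codeword c = [5, 12, 1, 6, 5, 3] ∈ F_13^6.


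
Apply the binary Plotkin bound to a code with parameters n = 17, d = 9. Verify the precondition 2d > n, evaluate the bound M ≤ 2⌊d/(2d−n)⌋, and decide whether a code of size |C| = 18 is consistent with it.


Plotkin bound M ≤ 18; given |C| = 18 ≤ bound (satisfied).

Check applicability: 2d = 18, n = 17.
2d − n = 1 > 0, so Plotkin applies.
Compute d/(2d−n) = 9/1 ≈ 9.0000.
⌊d/(2d−n)⌋ = 9.
Plotkin bound: M ≤ 2·9 = 18.
Given |C| = 18, check: satisfied.
This |C| is at the Plotkin bound.


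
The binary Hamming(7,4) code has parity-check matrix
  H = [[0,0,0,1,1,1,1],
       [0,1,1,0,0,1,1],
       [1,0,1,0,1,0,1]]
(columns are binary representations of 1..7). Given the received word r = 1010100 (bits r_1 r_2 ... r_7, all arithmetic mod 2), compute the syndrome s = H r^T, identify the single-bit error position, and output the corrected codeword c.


s = (1, 1, 1)^T, error position = 7, corrected codeword c = 1010101

Compute s = H r^T mod 2 one row at a time:
  s_1 = 0 + 1 + 0 + 0 = 1 ≡ 1 (mod 2).
  s_2 = 0 + 1 + 0 + 0 = 1 ≡ 1 (mod 2).
  s_3 = 1 + 1 + 1 + 0 = 3 ≡ 1 (mod 2).
s = (1, 1, 1)^T — this equals column 7 of H (binary 111), so error is at position 7.
Correct: flip bit 7 of r = 1010100 to get c = 1010101.


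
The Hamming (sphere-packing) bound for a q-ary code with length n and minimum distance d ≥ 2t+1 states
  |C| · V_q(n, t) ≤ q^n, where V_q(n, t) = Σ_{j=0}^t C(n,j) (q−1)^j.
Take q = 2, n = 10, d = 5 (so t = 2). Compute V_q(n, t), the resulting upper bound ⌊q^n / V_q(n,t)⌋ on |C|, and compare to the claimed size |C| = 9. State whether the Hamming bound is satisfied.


V_q(n, t) = 56, q^n = 1024, Hamming bound = 18, |C| = 9 ≤ bound (satisfied).

Step 1: Compute V_q(n, t) = Σ_{j=0}^2 C(n, j) (q−1)^j.
  j = 0: C(10,0)·(1)^0 = 1·1 = 1.
  j = 1: C(10,1)·(1)^1 = 10·1 = 10.
  j = 2: C(10,2)·(1)^2 = 45·1 = 45.
  V_q(n, t) = 1 + 10 + 45 = 56.
Step 2: q^n = 2^10 = 1024.
Step 3: Hamming bound ⌊q^n / V_q(n,t)⌋ = ⌊1024/56⌋ = 18.
Step 4: Compare |C| = 9 to 18: satisfied.
The claimed |C| lies below the Hamming bound.


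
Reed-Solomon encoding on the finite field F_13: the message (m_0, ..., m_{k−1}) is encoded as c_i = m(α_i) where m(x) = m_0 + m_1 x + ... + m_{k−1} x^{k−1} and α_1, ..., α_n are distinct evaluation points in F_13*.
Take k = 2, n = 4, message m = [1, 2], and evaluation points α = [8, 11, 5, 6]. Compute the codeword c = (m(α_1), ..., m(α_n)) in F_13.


c = [4, 10, 11, 0]

Message polynomial: m(x) = 1 + 2·x (mod 13).
For each evaluation point α_i, compute m(α_i) mod 13:
  α_1 = 8: Horner steps 2 → 4, so m(8) = 4.
  α_2 = 11: Horner steps 2 → 10, so m(11) = 10.
  α_3 = 5: Horner steps 2 → 11, so m(5) = 11.
  α_4 = 6: Horner steps 2 → 0, so m(6) = 0.
Codeword c = [4, 10, 11, 0] ∈ F_13^4.


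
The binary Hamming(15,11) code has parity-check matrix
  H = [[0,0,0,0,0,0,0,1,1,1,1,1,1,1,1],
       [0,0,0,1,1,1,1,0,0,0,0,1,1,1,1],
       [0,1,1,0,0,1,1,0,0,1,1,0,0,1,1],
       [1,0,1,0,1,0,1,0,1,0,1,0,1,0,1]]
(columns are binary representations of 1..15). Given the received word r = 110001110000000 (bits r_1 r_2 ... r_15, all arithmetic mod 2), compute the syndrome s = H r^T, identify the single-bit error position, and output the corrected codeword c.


s = (1, 0, 1, 0)^T, error position = 10, corrected codeword c = 110001110100000

Compute s = H r^T mod 2 one row at a time:
  s_1 = 1 + 0 + 0 + 0 + 0 + 0 + 0 + 0 = 1 ≡ 1 (mod 2).
  s_2 = 0 + 0 + 1 + 1 + 0 + 0 + 0 + 0 = 2 ≡ 0 (mod 2).
  s_3 = 1 + 0 + 1 + 1 + 0 + 0 + 0 + 0 = 3 ≡ 1 (mod 2).
  s_4 = 1 + 0 + 0 + 1 + 0 + 0 + 0 + 0 = 2 ≡ 0 (mod 2).
s = (1, 0, 1, 0)^T — this equals column 10 of H (binary 1010), so error is at position 10.
Correct: flip bit 10 of r = 110001110000000 to get c = 110001110100000.


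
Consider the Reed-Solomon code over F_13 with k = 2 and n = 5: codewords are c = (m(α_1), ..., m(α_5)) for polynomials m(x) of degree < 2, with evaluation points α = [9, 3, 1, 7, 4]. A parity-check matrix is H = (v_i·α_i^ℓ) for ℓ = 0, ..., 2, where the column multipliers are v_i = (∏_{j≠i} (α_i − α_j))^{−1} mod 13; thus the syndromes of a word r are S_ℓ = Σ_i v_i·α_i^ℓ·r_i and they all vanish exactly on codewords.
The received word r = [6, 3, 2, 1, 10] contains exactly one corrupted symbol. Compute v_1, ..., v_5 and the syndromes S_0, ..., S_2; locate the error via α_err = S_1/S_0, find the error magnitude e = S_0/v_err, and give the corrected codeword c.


S = (4, 2, 1), error at position 4, error magnitude e = 9, c = [6, 3, 2, 5, 10].

Step 1: column multipliers v_i = (∏_{j≠i}(α_i − α_j))^{−1} mod 13.
  i = 1 (α = 9): (9−3)(9−1)(9−7)(9−4) = 6·8·2·5 = 480 ≡ 12, so v_1 = 12^{−1} = 12 (mod 13).
  i = 2 (α = 3): (3−9)(3−1)(3−7)(3−4) = (−6)·2·(−4)·(−1) = −48 ≡ 4, so v_2 = 4^{−1} = 10 (mod 13).
  i = 3 (α = 1): (1−9)(1−3)(1−7)(1−4) = (−8)·(−2)·(−6)·(−3) = 288 ≡ 2, so v_3 = 2^{−1} = 7 (mod 13).
  i = 4 (α = 7): (7−9)(7−3)(7−1)(7−4) = (−2)·4·6·3 = −144 ≡ 12, so v_4 = 12^{−1} = 12 (mod 13).
  i = 5 (α = 4): (4−9)(4−3)(4−1)(4−7) = (−5)·1·3·(−3) = 45 ≡ 6, so v_5 = 6^{−1} = 11 (mod 13).
  v = [12, 10, 7, 12, 11].
Step 2: syndromes of r = [6, 3, 2, 1, 10] (all sums mod 13).
  S_0 = Σ v_i r_i = 12·6 + 10·3 + 7·2 + 12·1 + 11·10 = 238 ≡ 4.
  S_1 = Σ v_i α_i r_i = 12·9·6 + 10·3·3 + 7·1·2 + 12·7·1 + 11·4·10 = 1276 ≡ 2.
  α_i^2 mod 13 = [3, 9, 1, 10, 3].
  S_2 = Σ v_i α_i^2 r_i = 12·3·6 + 10·9·3 + 7·1·2 + 12·10·1 + 11·3·10 = 950 ≡ 1.
  S = (4, 2, 1) ≠ 0, so r is not a codeword (an error is present).
Step 3: locate the error. For a single error e at position i, S_ℓ = v_i·e·α_i^ℓ, so α_err = S_1/S_0.
  S_0^{−1} = 4^{−1} = 10 (mod 13), so α_err = 2·10 = 20 ≡ 7 = α_4. Error position i = 4.
  Consistency check: S_2/S_1 = 1·7 = 7 ≡ 7 = α_err ✓ (single-error assumption holds).
Step 4: error magnitude e = S_0/v_4 = S_0·∏_{j≠4}(α_4 − α_j) = 4·12 = 48 ≡ 9 (mod 13).
Step 5: correct position 4: c_4 = r_4 − e = 1 − 9 ≡ 5 (mod 13). Hence c = [6, 3, 2, 5, 10].
  Check: interpolating c through the α_i gives m(x) = 8 + 7·x (degree < 2) with m(α_i) = c_i for every i, so c is indeed a codeword.


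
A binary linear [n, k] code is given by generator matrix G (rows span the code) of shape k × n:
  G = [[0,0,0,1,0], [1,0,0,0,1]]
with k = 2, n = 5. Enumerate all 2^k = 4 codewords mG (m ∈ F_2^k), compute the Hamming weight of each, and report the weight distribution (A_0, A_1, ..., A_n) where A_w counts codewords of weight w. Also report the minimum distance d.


Weight distribution: A_0 = 1, A_1 = 1, A_2 = 1, A_3 = 1. Minimum distance d = 1.

Enumerate all 2^2 = 4 messages m ∈ F_2^2.
For each, compute codeword c = mG in F_2^5, then tally its weight.
  m = 00 → c = 00000, weight = 0.
  m = 10 → c = 00010, weight = 1.
  m = 01 → c = 10001, weight = 2.
  m = 11 → c = 10011, weight = 3.
Tally weights:
  weight 0: 1 codewords.
  weight 1: 1 codewords.
  weight 2: 1 codewords.
  weight 3: 1 codewords.
Minimum distance d = smallest w > 0 with A_w > 0 = 1.
Sanity: Σ A_w = 4 = 2^2 = 4 ✓.


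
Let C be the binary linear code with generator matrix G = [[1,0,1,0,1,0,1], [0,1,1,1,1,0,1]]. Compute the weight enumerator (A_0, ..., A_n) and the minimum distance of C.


Weight distribution: A_0 = 1, A_3 = 1, A_4 = 1, A_5 = 1. Minimum distance d = 3.

Enumerate all 2^2 = 4 messages m ∈ F_2^2.
For each, compute codeword c = mG in F_2^7, then tally its weight.
  m = 00 → c = 0000000, weight = 0.
  m = 10 → c = 1010101, weight = 4.
  m = 01 → c = 0111101, weight = 5.
  m = 11 → c = 1101000, weight = 3.
Tally weights:
  weight 0: 1 codewords.
  weight 3: 1 codewords.
  weight 4: 1 codewords.
  weight 5: 1 codewords.
Minimum distance d = smallest w > 0 with A_w > 0 = 3.
Sanity: Σ A_w = 4 = 2^2 = 4 ✓.


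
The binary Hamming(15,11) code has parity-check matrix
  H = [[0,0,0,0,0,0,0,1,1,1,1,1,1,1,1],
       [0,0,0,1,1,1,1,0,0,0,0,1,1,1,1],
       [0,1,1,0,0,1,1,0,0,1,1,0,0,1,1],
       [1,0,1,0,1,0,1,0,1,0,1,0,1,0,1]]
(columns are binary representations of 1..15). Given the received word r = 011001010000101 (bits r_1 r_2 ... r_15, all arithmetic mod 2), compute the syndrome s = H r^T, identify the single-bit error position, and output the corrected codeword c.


s = (1, 1, 0, 1)^T, error position = 13, corrected codeword c = 011001010000001

Compute s = H r^T mod 2 one row at a time:
  s_1 = 1 + 0 + 0 + 0 + 0 + 1 + 0 + 1 = 3 ≡ 1 (mod 2).
  s_2 = 0 + 0 + 1 + 0 + 0 + 1 + 0 + 1 = 3 ≡ 1 (mod 2).
  s_3 = 1 + 1 + 1 + 0 + 0 + 0 + 0 + 1 = 4 ≡ 0 (mod 2).
  s_4 = 0 + 1 + 0 + 0 + 0 + 0 + 1 + 1 = 3 ≡ 1 (mod 2).
s = (1, 1, 0, 1)^T — this equals column 13 of H (binary 1101), so error is at position 13.
Correct: flip bit 13 of r = 011001010000101 to get c = 011001010000001.


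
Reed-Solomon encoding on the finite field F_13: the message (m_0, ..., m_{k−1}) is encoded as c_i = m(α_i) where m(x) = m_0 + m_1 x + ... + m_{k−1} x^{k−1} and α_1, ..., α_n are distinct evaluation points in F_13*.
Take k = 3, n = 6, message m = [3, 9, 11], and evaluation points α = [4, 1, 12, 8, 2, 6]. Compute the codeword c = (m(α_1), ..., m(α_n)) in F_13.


c = [7, 10, 5, 12, 0, 11]

Message polynomial: m(x) = 3 + 9·x + 11·x^2 (mod 13).
For each evaluation point α_i, compute m(α_i) mod 13:
  α_1 = 4: Horner steps 11 → 1 → 7, so m(4) = 7.
  α_2 = 1: Horner steps 11 → 7 → 10, so m(1) = 10.
  α_3 = 12: Horner steps 11 → 11 → 5, so m(12) = 5.
  α_4 = 8: Horner steps 11 → 6 → 12, so m(8) = 12.
  α_5 = 2: Horner steps 11 → 5 → 0, so m(2) = 0.
  α_6 = 6: Horner steps 11 → 10 → 11, so m(6) = 11.
Codeword c = [7, 10, 5, 12, 0, 11] ∈ F_13^6.


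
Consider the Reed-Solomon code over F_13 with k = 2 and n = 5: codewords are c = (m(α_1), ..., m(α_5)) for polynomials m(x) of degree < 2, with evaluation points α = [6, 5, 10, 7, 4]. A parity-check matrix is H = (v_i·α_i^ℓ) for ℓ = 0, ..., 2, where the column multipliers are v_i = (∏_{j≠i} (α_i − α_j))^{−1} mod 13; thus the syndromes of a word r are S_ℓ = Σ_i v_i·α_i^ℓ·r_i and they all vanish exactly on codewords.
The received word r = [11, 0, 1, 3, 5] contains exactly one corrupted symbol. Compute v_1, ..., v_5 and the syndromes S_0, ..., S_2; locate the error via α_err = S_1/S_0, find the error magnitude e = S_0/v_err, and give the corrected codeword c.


S = (2, 12, 7), error at position 1, error magnitude e = 3, c = [8, 0, 1, 3, 5].

Step 1: column multipliers v_i = (∏_{j≠i}(α_i − α_j))^{−1} mod 13.
  i = 1 (α = 6): (6−5)(6−10)(6−7)(6−4) = 1·(−4)·(−1)·2 = 8 ≡ 8, so v_1 = 8^{−1} = 5 (mod 13).
  i = 2 (α = 5): (5−6)(5−10)(5−7)(5−4) = (−1)·(−5)·(−2)·1 = −10 ≡ 3, so v_2 = 3^{−1} = 9 (mod 13).
  i = 3 (α = 10): (10−6)(10−5)(10−7)(10−4) = 4·5·3·6 = 360 ≡ 9, so v_3 = 9^{−1} = 3 (mod 13).
  i = 4 (α = 7): (7−6)(7−5)(7−10)(7−4) = 1·2·(−3)·3 = −18 ≡ 8, so v_4 = 8^{−1} = 5 (mod 13).
  i = 5 (α = 4): (4−6)(4−5)(4−10)(4−7) = (−2)·(−1)·(−6)·(−3) = 36 ≡ 10, so v_5 = 10^{−1} = 4 (mod 13).
  v = [5, 9, 3, 5, 4].
Step 2: syndromes of r = [11, 0, 1, 3, 5] (all sums mod 13).
  S_0 = Σ v_i r_i = 5·11 + 9·0 + 3·1 + 5·3 + 4·5 = 93 ≡ 2.
  S_1 = Σ v_i α_i r_i = 5·6·11 + 9·5·0 + 3·10·1 + 5·7·3 + 4·4·5 = 545 ≡ 12.
  α_i^2 mod 13 = [10, 12, 9, 10, 3].
  S_2 = Σ v_i α_i^2 r_i = 5·10·11 + 9·12·0 + 3·9·1 + 5·10·3 + 4·3·5 = 787 ≡ 7.
  S = (2, 12, 7) ≠ 0, so r is not a codeword (an error is present).
Step 3: locate the error. For a single error e at position i, S_ℓ = v_i·e·α_i^ℓ, so α_err = S_1/S_0.
  S_0^{−1} = 2^{−1} = 7 (mod 13), so α_err = 12·7 = 84 ≡ 6 = α_1. Error position i = 1.
  Consistency check: S_2/S_1 = 7·12 = 84 ≡ 6 = α_err ✓ (single-error assumption holds).
Step 4: error magnitude e = S_0/v_1 = S_0·∏_{j≠1}(α_1 − α_j) = 2·8 = 16 ≡ 3 (mod 13).
Step 5: correct position 1: c_1 = r_1 − e = 11 − 3 ≡ 8 (mod 13). Hence c = [8, 0, 1, 3, 5].
  Check: interpolating c through the α_i gives m(x) = 12 + 8·x (degree < 2) with m(α_i) = c_i for every i, so c is indeed a codeword.


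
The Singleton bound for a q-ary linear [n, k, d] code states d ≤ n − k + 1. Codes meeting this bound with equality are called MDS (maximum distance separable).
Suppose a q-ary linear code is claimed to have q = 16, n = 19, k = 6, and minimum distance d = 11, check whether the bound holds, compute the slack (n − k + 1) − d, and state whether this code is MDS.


Singleton RHS = n − k + 1 = 14, slack = 3, bound satisfied, not MDS.

Singleton bound: d ≤ n − k + 1.
Here n = 19, k = 6, so n − k + 1 = 14.
Given d = 11, check d ≤ 14: YES.
Slack = (n − k + 1) − d = 3.
The code is NOT MDS (slack = 3 > 0).
Description: the claimed parameters are [19, 6, 11]_16; such a code would be non-MDS.


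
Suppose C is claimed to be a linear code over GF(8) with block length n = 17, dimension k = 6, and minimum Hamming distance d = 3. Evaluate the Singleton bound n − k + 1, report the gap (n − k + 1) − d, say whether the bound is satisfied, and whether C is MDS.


Singleton RHS = n − k + 1 = 12, slack = 9, bound satisfied, not MDS.

Singleton bound: d ≤ n − k + 1.
Here n = 17, k = 6, so n − k + 1 = 12.
Given d = 3, check d ≤ 12: YES.
Slack = (n − k + 1) − d = 9.
The code is NOT MDS (slack = 9 > 0).
Description: the claimed parameters are [17, 6, 3]_8; such a code would be non-MDS.
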